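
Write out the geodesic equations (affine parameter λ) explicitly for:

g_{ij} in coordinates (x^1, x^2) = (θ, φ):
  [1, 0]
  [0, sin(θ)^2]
Geodesic equation: d^2x^k/dλ^2 + Γ^k_{ij} (dx^i/dλ)(dx^j/dλ) = 0.
Non-zero Christoffel symbols:
Γ^θ_{φ φ} = -sin(2*θ)/2
Γ^φ_{θ φ} = 1/tan(θ)
Substituting (the symmetric pair Γ^k_{ij}, Γ^k_{ji} combines into a factor 2):
d^2θ/dλ^2 - (sin(2*θ)/2) (dφ/dλ)^2 = 0
d^2φ/dλ^2 + (2/tan(θ)) (dθ/dλ)(dφ/dλ) = 0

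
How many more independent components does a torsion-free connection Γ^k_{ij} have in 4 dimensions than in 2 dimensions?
Independent components in n dimensions: n × n(n+1)/2 = n^2(n+1)/2.
4D: 4 × 10 = 40
2D: 2 × 3 = 6
Difference = 40 - 6 = 34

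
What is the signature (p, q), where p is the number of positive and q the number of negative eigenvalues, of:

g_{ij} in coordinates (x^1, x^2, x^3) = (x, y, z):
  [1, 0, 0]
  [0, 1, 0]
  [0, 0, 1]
The metric is diagonal, so its eigenvalues are the diagonal entries: 1, 1, 1 (at a generic point, where coordinate-dependent entries are positive).
3 positive, 0 negative.
(3, 0) - Riemannian (positive definite)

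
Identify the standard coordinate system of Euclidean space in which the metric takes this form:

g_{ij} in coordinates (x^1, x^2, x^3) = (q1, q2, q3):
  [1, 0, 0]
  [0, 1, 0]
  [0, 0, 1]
All components are constant and the metric is the identity, i.e. orthonormal rectilinear coordinates.
Cartesian (3D) coordinates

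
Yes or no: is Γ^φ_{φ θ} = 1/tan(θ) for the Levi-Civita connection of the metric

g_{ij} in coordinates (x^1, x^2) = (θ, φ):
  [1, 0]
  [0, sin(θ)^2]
Γ^φ_{φ θ} = (1/2) g^{φφ} (∂_φ g_{φθ} + ∂_θ g_{φφ} - ∂_φ g_{φθ}) = (1/2)(1/sin(θ)^2)((0) + (sin(2*θ)) - (0)) = 1/tan(θ)
This equals the proposed value 1/tan(θ).
Yes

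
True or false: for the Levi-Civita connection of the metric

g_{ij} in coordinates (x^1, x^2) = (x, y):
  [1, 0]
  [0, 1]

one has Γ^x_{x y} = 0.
Γ^x_{x y} = (1/2) g^{xx} (∂_x g_{xy} + ∂_y g_{xx} - ∂_x g_{xy}) = (1/2)(1)((0) + (0) - (0)) = 0
This equals the proposed value 0.
True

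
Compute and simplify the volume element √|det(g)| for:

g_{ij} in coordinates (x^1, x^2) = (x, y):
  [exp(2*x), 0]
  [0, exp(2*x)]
det(g) = exp(4*x)
√|det(g)| = exp(2*x)
Volume element: dV = exp(2*x) dx dy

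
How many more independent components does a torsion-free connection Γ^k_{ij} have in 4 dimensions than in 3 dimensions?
Independent components in n dimensions: n × n(n+1)/2 = n^2(n+1)/2.
4D: 4 × 10 = 40
3D: 3 × 6 = 18
Difference = 40 - 18 = 22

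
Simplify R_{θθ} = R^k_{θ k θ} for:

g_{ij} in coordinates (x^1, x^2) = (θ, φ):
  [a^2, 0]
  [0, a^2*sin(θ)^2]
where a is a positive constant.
Non-zero Christoffel symbols (Γ^k_{ij} = Γ^k_{ji}):
Γ^θ_{φ φ} = -sin(2*θ)/2
Γ^φ_{θ φ} = 1/tan(θ)
R^θ_{θ θ θ} = 0 (a repeated index in an antisymmetric pair)
R^φ_{θ φ θ} = ∂_φ Γ^φ_{θ θ} - ∂_θ Γ^φ_{θ φ} + Γ^φ_{φ m} Γ^m_{θ θ} - Γ^φ_{θ m} Γ^m_{θ φ}
  = (0) - (-1/sin(θ)^2) + (0) - (1/tan(θ)^2) = 1
R_{θθ} = R^θ_{θ θ θ} + R^φ_{θ φ θ} = (0) + (1) = 1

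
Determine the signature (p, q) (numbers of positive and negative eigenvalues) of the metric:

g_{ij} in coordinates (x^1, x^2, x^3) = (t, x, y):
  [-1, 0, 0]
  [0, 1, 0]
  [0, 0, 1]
The metric is diagonal, so its eigenvalues are the diagonal entries: -1, 1, 1 (at a generic point, where coordinate-dependent entries are positive).
2 positive, 1 negative.
(2, 1) - Lorentzian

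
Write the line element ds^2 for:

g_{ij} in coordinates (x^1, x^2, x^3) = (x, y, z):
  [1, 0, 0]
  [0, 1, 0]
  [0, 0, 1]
ds^2 = g_{ij} dx^i dx^j; only the non-zero components contribute.
ds^2 = dx^2 + dy^2 + dz^2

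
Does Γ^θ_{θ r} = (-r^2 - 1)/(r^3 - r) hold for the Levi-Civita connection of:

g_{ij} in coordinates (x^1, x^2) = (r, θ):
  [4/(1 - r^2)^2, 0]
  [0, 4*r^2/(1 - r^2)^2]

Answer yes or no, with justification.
Γ^θ_{θ r} = (1/2) g^{θθ} (∂_θ g_{θr} + ∂_r g_{θθ} - ∂_θ g_{θr}) = (1/2)((1 - r^2)^2/(4*r^2))((0) + (-8*(r^3 + r)/(r^2 - 1)^3) - (0)) = (-r^2 - 1)/(r^3 - r)
This equals the proposed value (-r^2 - 1)/(r^3 - r).
Yes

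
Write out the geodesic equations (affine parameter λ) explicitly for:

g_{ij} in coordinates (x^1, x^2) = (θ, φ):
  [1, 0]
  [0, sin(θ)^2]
Geodesic equation: d^2x^k/dλ^2 + Γ^k_{ij} (dx^i/dλ)(dx^j/dλ) = 0.
Non-zero Christoffel symbols:
Γ^θ_{φ φ} = -sin(2*θ)/2
Γ^φ_{θ φ} = 1/tan(θ)
Substituting (the symmetric pair Γ^k_{ij}, Γ^k_{ji} combines into a factor 2):
d^2θ/dλ^2 - (sin(2*θ)/2) (dφ/dλ)^2 = 0
d^2φ/dλ^2 + (2/tan(θ)) (dθ/dλ)(dφ/dλ) = 0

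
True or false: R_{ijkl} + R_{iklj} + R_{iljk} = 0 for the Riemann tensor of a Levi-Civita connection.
This is the first (algebraic) Bianchi identity.
True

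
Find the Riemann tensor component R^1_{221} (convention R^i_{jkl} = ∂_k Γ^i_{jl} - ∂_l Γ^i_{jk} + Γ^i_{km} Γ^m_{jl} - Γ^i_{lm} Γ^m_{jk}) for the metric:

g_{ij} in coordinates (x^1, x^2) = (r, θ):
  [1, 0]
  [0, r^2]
Non-zero Christoffel symbols (Γ^k_{ij} = Γ^k_{ji}):
Γ^r_{θ θ} = -r
Γ^θ_{r θ} = 1/r
R^r_{θ θ r} = ∂_θ Γ^r_{θ r} - ∂_r Γ^r_{θ θ} + Γ^r_{θ m} Γ^m_{θ r} - Γ^r_{r m} Γ^m_{θ θ}
  = (0) - (-1) + (-1) - (0) = 0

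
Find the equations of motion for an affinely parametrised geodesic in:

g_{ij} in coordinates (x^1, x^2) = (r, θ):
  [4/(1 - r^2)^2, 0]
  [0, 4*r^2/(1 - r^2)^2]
Geodesic equation: d^2x^k/dλ^2 + Γ^k_{ij} (dx^i/dλ)(dx^j/dλ) = 0.
Non-zero Christoffel symbols:
Γ^r_{r r} = 2*r/(1 - r^2)
Γ^r_{θ θ} = (r^3 + r)/(r^2 - 1)
Γ^θ_{r θ} = (-r^2 - 1)/(r^3 - r)
Substituting (the symmetric pair Γ^k_{ij}, Γ^k_{ji} combines into a factor 2):
d^2r/dλ^2 + (2*r/(1 - r^2)) (dr/dλ)^2 + ((r^3 + r)/(r^2 - 1)) (dθ/dλ)^2 = 0
d^2θ/dλ^2 + ((-2*r^2 - 2)/(r^3 - r)) (dr/dλ)(dθ/dλ) = 0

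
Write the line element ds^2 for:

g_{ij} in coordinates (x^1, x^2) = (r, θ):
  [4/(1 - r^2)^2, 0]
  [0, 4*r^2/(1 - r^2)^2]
ds^2 = g_{ij} dx^i dx^j; only the non-zero components contribute.
ds^2 = (4/(1 - r^2)^2) dr^2 + (4*r^2/(1 - r^2)^2) dθ^2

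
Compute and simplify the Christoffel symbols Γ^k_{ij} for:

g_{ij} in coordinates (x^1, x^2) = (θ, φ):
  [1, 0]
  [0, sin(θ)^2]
Using Γ^k_{ij} = (1/2) g^{km} (∂_i g_{mj} + ∂_j g_{mi} - ∂_m g_{ij}); the metric is diagonal, so only the m = k term contributes.
Non-zero symbols (using the symmetry Γ^k_{ij} = Γ^k_{ji}):
Γ^θ_{φ φ} = (1/2) g^{θθ} (∂_φ g_{θφ} + ∂_φ g_{θφ} - ∂_θ g_{φφ}) = (1/2)(1)((0) + (0) - (sin(2*θ))) = -sin(2*θ)/2
Γ^φ_{θ φ} = (1/2) g^{φφ} (∂_θ g_{φφ} + ∂_φ g_{φθ} - ∂_φ g_{θφ}) = (1/2)(1/sin(θ)^2)((sin(2*θ)) + (0) - (0)) = 1/tan(θ)
All other Christoffel symbols are zero.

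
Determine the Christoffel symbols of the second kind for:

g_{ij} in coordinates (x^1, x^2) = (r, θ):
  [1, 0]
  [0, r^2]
Using Γ^k_{ij} = (1/2) g^{km} (∂_i g_{mj} + ∂_j g_{mi} - ∂_m g_{ij}); the metric is diagonal, so only the m = k term contributes.
Non-zero symbols (using the symmetry Γ^k_{ij} = Γ^k_{ji}):
Γ^r_{θ θ} = (1/2) g^{rr} (∂_θ g_{rθ} + ∂_θ g_{rθ} - ∂_r g_{θθ}) = (1/2)(1)((0) + (0) - (2*r)) = -r
Γ^θ_{r θ} = (1/2) g^{θθ} (∂_r g_{θθ} + ∂_θ g_{θr} - ∂_θ g_{rθ}) = (1/2)(1/r^2)((2*r) + (0) - (0)) = 1/r
All other Christoffel symbols are zero.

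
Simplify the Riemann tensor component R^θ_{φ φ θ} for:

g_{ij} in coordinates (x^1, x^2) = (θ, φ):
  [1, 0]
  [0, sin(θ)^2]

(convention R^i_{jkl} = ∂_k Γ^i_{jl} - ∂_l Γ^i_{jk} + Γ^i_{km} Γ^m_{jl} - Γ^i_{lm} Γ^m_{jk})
Non-zero Christoffel symbols (Γ^k_{ij} = Γ^k_{ji}):
Γ^θ_{φ φ} = -sin(2*θ)/2
Γ^φ_{θ φ} = 1/tan(θ)
R^θ_{φ φ θ} = ∂_φ Γ^θ_{φ θ} - ∂_θ Γ^θ_{φ φ} + Γ^θ_{φ m} Γ^m_{φ θ} - Γ^θ_{θ m} Γ^m_{φ φ}
  = (0) - (-cos(2*θ)) + (-cos(θ)^2) - (0) = -sin(θ)^2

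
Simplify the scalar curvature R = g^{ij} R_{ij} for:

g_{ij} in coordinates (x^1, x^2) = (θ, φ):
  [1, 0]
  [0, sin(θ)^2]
Non-zero Christoffel symbols (Γ^k_{ij} = Γ^k_{ji}):
Γ^θ_{φ φ} = -sin(2*θ)/2
Γ^φ_{θ φ} = 1/tan(θ)
Ricci tensor (R_{ij} = R^k_{ikj}): R_{θθ} = 1, R_{θφ} = 0, R_{φφ} = sin(θ)^2
Inverse metric: g^{θθ} = 1, g^{φφ} = 1/sin(θ)^2
R = g^{ij} R_{ij} = (1)(1) + (1/sin(θ)^2)(sin(θ)^2) = 2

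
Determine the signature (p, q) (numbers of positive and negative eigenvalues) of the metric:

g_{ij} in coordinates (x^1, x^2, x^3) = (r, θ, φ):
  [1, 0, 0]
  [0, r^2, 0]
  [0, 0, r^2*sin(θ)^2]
The metric is diagonal, so its eigenvalues are the diagonal entries: 1, r^2, r^2*sin(θ)^2 (at a generic point, where coordinate-dependent entries are positive).
3 positive, 0 negative.
(3, 0) - Riemannian (positive definite)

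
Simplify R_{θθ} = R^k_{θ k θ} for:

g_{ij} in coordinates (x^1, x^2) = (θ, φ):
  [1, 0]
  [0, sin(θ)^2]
Non-zero Christoffel symbols (Γ^k_{ij} = Γ^k_{ji}):
Γ^θ_{φ φ} = -sin(2*θ)/2
Γ^φ_{θ φ} = 1/tan(θ)
R^θ_{θ θ θ} = 0 (a repeated index in an antisymmetric pair)
R^φ_{θ φ θ} = ∂_φ Γ^φ_{θ θ} - ∂_θ Γ^φ_{θ φ} + Γ^φ_{φ m} Γ^m_{θ θ} - Γ^φ_{θ m} Γ^m_{θ φ}
  = (0) - (-1/sin(θ)^2) + (0) - (1/tan(θ)^2) = 1
R_{θθ} = R^θ_{θ θ θ} + R^φ_{θ φ θ} = (0) + (1) = 1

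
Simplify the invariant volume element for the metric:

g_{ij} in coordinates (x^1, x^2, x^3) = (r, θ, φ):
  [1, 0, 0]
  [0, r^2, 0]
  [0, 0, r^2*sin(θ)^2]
det(g) = r^4*sin(θ)^2
√|det(g)| = r^2*sin(θ) (taking 0 < θ < π so that |sin(θ)| = sin(θ))
Volume element: dV = r^2*sin(θ) dr dθ dφ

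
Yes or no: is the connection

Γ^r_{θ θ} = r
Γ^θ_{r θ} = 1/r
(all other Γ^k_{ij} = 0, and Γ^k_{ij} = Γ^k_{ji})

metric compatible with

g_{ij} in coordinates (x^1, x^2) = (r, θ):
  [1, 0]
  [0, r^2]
Using ∇_k g_{ij} = ∂_k g_{ij} - Γ^m_{ki} g_{mj} - Γ^m_{kj} g_{im}:
∇_θ g_{rθ} = (0) - (r) - (r) = -2*r ≠ 0
So the connection is not metric compatible (it is not the Levi-Civita connection).
No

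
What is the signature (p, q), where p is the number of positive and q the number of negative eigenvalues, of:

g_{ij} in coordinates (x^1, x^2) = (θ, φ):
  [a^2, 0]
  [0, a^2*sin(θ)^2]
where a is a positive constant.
The metric is diagonal, so its eigenvalues are the diagonal entries: a^2, a^2*sin(θ)^2 (at a generic point, where coordinate-dependent entries are positive).
2 positive, 0 negative.
(2, 0) - Riemannian (positive definite)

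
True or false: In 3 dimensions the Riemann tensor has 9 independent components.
n^2(n^2-1)/12 = 9·8/12 = 6 independent components for n = 3.
False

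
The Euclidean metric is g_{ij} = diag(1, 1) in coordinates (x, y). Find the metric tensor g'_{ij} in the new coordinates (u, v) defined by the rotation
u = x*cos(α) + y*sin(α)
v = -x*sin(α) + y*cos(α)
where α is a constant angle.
Invert the transformation: x = u*cos(α) - v*sin(α), y = u*sin(α) + v*cos(α)
g'_{ij} = (∂x^k/∂x'^i)(∂x^l/∂x'^j) g_{kl}; with g_{kl} = δ_{kl} this is Σ_k (∂x^k/∂x'^i)(∂x^k/∂x'^j).
Jacobian: ∂x/∂u = cos(α), ∂x/∂v = -sin(α), ∂y/∂u = sin(α), ∂y/∂v = cos(α)
g'_{uu} = (cos(α))(cos(α)) + (sin(α))(sin(α)) = 1
g'_{uv} = (cos(α))(-sin(α)) + (sin(α))(cos(α)) = 0
g'_{vv} = (-sin(α))(-sin(α)) + (cos(α))(cos(α)) = 1
g'_{ij} = diag(1, 1)
The Euclidean metric is invariant under rotations.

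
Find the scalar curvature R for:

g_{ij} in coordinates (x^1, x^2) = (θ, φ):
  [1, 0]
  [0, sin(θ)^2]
Non-zero Christoffel symbols (Γ^k_{ij} = Γ^k_{ji}):
Γ^θ_{φ φ} = -sin(2*θ)/2
Γ^φ_{θ φ} = 1/tan(θ)
Ricci tensor (R_{ij} = R^k_{ikj}): R_{θθ} = 1, R_{θφ} = 0, R_{φφ} = sin(θ)^2
Inverse metric: g^{θθ} = 1, g^{φφ} = 1/sin(θ)^2
R = g^{ij} R_{ij} = (1)(1) + (1/sin(θ)^2)(sin(θ)^2) = 2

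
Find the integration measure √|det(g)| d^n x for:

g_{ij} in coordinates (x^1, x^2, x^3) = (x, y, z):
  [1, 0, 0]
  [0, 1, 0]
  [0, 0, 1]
det(g) = 1
√|det(g)| = 1
Volume element: dV = 1 dx dy dz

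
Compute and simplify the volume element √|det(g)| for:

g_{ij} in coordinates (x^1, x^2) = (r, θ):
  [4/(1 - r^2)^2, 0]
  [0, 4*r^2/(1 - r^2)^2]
det(g) = 16*r^2/(1 - r^2)^4
√|det(g)| = 4*r/(r^2 - 1)^2
Volume element: dV = 4*r/(r^2 - 1)^2 dr dθ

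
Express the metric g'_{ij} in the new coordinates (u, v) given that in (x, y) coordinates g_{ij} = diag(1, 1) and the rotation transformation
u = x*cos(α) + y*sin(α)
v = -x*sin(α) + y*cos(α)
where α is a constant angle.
Invert the transformation: x = u*cos(α) - v*sin(α), y = u*sin(α) + v*cos(α)
g'_{ij} = (∂x^k/∂x'^i)(∂x^l/∂x'^j) g_{kl}; with g_{kl} = δ_{kl} this is Σ_k (∂x^k/∂x'^i)(∂x^k/∂x'^j).
Jacobian: ∂x/∂u = cos(α), ∂x/∂v = -sin(α), ∂y/∂u = sin(α), ∂y/∂v = cos(α)
g'_{uu} = (cos(α))(cos(α)) + (sin(α))(sin(α)) = 1
g'_{uv} = (cos(α))(-sin(α)) + (sin(α))(cos(α)) = 0
g'_{vv} = (-sin(α))(-sin(α)) + (cos(α))(cos(α)) = 1
g'_{ij} = diag(1, 1)
The Euclidean metric is invariant under rotations.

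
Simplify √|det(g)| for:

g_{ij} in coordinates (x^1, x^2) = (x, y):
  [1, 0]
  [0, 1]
det(g) = 1
√|det(g)| = 1
Volume element: dV = 1 dx dy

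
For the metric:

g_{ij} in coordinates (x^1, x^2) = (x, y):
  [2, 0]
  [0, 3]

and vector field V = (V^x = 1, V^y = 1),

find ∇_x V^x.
All Christoffel symbols are zero.
∇_x V^x = ∂_x V^x + Γ^x_{x j} V^j
  = (0) + (0)(1) + (0)(1)
  = 0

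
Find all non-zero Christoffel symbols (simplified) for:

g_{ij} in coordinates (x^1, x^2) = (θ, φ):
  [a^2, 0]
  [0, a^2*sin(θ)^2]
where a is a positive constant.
Using Γ^k_{ij} = (1/2) g^{km} (∂_i g_{mj} + ∂_j g_{mi} - ∂_m g_{ij}); the metric is diagonal, so only the m = k term contributes.
Non-zero symbols (using the symmetry Γ^k_{ij} = Γ^k_{ji}):
Γ^θ_{φ φ} = (1/2) g^{θθ} (∂_φ g_{θφ} + ∂_φ g_{θφ} - ∂_θ g_{φφ}) = (1/2)(1/a^2)((0) + (0) - (a^2*sin(2*θ))) = -sin(2*θ)/2
Γ^φ_{θ φ} = (1/2) g^{φφ} (∂_θ g_{φφ} + ∂_φ g_{φθ} - ∂_φ g_{θφ}) = (1/2)(1/(a^2*sin(θ)^2))((a^2*sin(2*θ)) + (0) - (0)) = 1/tan(θ)
All other Christoffel symbols are zero.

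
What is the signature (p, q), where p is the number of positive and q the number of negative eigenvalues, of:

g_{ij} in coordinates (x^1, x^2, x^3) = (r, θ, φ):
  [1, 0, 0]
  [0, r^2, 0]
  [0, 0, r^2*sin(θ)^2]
The metric is diagonal, so its eigenvalues are the diagonal entries: 1, r^2, r^2*sin(θ)^2 (at a generic point, where coordinate-dependent entries are positive).
3 positive, 0 negative.
(3, 0) - Riemannian (positive definite)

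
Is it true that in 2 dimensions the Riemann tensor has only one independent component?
The number of independent components is n^2(n^2-1)/12 = 4·3/12 = 1 for n = 2 (e.g. R_{1212}).
Yes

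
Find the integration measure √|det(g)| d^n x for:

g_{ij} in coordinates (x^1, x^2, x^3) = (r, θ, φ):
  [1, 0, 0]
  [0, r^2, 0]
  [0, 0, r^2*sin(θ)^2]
det(g) = r^4*sin(θ)^2
√|det(g)| = r^2*sin(θ) (taking 0 < θ < π so that |sin(θ)| = sin(θ))
Volume element: dV = r^2*sin(θ) dr dθ dφ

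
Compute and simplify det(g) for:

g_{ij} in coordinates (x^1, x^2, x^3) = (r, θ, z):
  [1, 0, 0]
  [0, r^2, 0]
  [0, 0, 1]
Diagonal metric: det(g) = g_{11}·g_{22}·g_{33}
= (1)·(r^2)·(1)
det(g) = r^2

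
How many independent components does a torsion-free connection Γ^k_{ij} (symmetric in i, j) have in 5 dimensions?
Γ^k_{ij} has n choices for the upper index and n(n+1)/2 independent symmetric lower index pairs.
Total = 5 × 5×6/2 = 5 × 15 = 75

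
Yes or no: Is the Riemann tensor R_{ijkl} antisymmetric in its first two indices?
R_{ijkl} = -R_{jikl} (follows from metric compatibility).
Yes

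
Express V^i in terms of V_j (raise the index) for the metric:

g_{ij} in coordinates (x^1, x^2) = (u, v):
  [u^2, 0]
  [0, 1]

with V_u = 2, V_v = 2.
Inverse metric (diagonal): g^{uu} = 1/u^2, g^{vv} = 1
V^i = g^{ij} V_j:
V^u = (1/u^2)(2) + (0)(2) = 2/u^2
V^v = (0)(2) + (1)(2) = 2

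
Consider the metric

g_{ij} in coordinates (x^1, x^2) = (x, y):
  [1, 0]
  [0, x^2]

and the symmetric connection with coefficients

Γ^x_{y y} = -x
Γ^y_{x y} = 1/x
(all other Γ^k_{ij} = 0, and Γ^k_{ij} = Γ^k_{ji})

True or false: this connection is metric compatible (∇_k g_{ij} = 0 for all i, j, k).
Using ∇_k g_{ij} = ∂_k g_{ij} - Γ^m_{ki} g_{mj} - Γ^m_{kj} g_{im}:
e.g. ∇_x g_{yy} = (2*x) - (x) - (x) = 0
Every component ∇_k g_{ij} vanishes: the connection is metric compatible.
True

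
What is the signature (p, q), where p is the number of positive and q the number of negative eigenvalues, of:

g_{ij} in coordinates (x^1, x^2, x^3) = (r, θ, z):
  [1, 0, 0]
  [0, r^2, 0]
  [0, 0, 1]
The metric is diagonal, so its eigenvalues are the diagonal entries: 1, r^2, 1 (at a generic point, where coordinate-dependent entries are positive).
3 positive, 0 negative.
(3, 0) - Riemannian (positive definite)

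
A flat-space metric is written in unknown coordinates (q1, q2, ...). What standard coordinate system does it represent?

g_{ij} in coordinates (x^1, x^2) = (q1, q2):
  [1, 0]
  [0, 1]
All components are constant and the metric is the identity, i.e. orthonormal rectilinear coordinates.
Cartesian (2D) coordinates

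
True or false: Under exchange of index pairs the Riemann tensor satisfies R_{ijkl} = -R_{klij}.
The pair-exchange symmetry has a plus sign: R_{ijkl} = +R_{klij}.
False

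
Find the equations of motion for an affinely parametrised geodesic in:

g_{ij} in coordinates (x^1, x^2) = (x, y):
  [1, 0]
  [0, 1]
Geodesic equation: d^2x^k/dλ^2 + Γ^k_{ij} (dx^i/dλ)(dx^j/dλ) = 0.
All Christoffel symbols vanish, so the geodesics are straight lines:
d^2x/dλ^2 = 0
d^2y/dλ^2 = 0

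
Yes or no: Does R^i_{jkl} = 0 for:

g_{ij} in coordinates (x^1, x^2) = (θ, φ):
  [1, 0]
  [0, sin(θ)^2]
Non-zero Christoffel symbols:
Γ^θ_{φ φ} = -sin(2*θ)/2
Γ^φ_{θ φ} = 1/tan(θ)
Ricci tensor: R_{θθ} = 1, R_{θφ} = 0, R_{φφ} = sin(θ)^2
The Ricci tensor is non-zero, so the Riemann tensor is non-zero: not flat.
No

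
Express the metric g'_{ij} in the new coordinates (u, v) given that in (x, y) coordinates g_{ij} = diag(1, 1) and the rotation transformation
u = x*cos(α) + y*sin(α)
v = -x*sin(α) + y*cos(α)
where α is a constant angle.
Invert the transformation: x = u*cos(α) - v*sin(α), y = u*sin(α) + v*cos(α)
g'_{ij} = (∂x^k/∂x'^i)(∂x^l/∂x'^j) g_{kl}; with g_{kl} = δ_{kl} this is Σ_k (∂x^k/∂x'^i)(∂x^k/∂x'^j).
Jacobian: ∂x/∂u = cos(α), ∂x/∂v = -sin(α), ∂y/∂u = sin(α), ∂y/∂v = cos(α)
g'_{uu} = (cos(α))(cos(α)) + (sin(α))(sin(α)) = 1
g'_{uv} = (cos(α))(-sin(α)) + (sin(α))(cos(α)) = 0
g'_{vv} = (-sin(α))(-sin(α)) + (cos(α))(cos(α)) = 1
g'_{ij} = diag(1, 1)
The Euclidean metric is invariant under rotations.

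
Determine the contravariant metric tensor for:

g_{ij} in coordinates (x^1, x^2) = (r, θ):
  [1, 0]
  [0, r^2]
The metric is diagonal, so g^{ij} is diagonal with entries 1/g_{ii}: diag(1, 1/(r^2)).
g^{ij}:
  [1, 0]
  [0, 1/r^2]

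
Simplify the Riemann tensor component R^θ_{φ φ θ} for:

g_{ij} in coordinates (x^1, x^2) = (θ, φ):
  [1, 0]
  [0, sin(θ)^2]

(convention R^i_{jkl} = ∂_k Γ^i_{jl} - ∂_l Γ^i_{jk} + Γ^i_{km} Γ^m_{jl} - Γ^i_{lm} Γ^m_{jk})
Non-zero Christoffel symbols (Γ^k_{ij} = Γ^k_{ji}):
Γ^θ_{φ φ} = -sin(2*θ)/2
Γ^φ_{θ φ} = 1/tan(θ)
R^θ_{φ φ θ} = ∂_φ Γ^θ_{φ θ} - ∂_θ Γ^θ_{φ φ} + Γ^θ_{φ m} Γ^m_{φ θ} - Γ^θ_{θ m} Γ^m_{φ φ}
  = (0) - (-cos(2*θ)) + (-cos(θ)^2) - (0) = -sin(θ)^2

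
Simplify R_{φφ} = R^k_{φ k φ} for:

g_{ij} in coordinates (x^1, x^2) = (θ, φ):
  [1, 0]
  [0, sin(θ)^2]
Non-zero Christoffel symbols (Γ^k_{ij} = Γ^k_{ji}):
Γ^θ_{φ φ} = -sin(2*θ)/2
Γ^φ_{θ φ} = 1/tan(θ)
R^θ_{φ θ φ} = ∂_θ Γ^θ_{φ φ} - ∂_φ Γ^θ_{φ θ} + Γ^θ_{θ m} Γ^m_{φ φ} - Γ^θ_{φ m} Γ^m_{φ θ}
  = (-cos(2*θ)) - (0) + (0) - (-cos(θ)^2) = sin(θ)^2
R^φ_{φ φ φ} = 0 (a repeated index in an antisymmetric pair)
R_{φφ} = R^θ_{φ θ φ} + R^φ_{φ φ φ} = (sin(θ)^2) + (0) = sin(θ)^2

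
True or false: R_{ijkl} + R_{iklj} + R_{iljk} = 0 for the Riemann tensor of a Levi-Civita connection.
This is the first (algebraic) Bianchi identity.
True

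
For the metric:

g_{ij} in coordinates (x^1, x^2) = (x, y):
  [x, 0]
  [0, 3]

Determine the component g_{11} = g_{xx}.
With x^1 = x, x^2 = y, g_{11} = g_{xx} is the row-1, column-1 entry of the matrix.
g_{11} = x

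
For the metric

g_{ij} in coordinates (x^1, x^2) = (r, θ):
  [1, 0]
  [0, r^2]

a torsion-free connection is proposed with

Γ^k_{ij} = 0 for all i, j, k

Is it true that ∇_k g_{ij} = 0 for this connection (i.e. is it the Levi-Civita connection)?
Using ∇_k g_{ij} = ∂_k g_{ij} - Γ^m_{ki} g_{mj} - Γ^m_{kj} g_{im}:
∇_r g_{θθ} = (2*r) - (0) - (0) = 2*r ≠ 0
So the connection is not metric compatible (it is not the Levi-Civita connection).
No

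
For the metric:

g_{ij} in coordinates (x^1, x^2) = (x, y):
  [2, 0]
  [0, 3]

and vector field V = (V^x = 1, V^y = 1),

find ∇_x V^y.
All Christoffel symbols are zero.
∇_x V^y = ∂_x V^y + Γ^y_{x j} V^j
  = (0) + (0)(1) + (0)(1)
  = 0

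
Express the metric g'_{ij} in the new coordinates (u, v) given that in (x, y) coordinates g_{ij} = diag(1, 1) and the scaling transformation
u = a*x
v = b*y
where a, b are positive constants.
Invert the transformation: x = u/a, y = v/b
g'_{ij} = (∂x^k/∂x'^i)(∂x^l/∂x'^j) g_{kl}; with g_{kl} = δ_{kl} this is Σ_k (∂x^k/∂x'^i)(∂x^k/∂x'^j).
Jacobian: ∂x/∂u = 1/a, ∂x/∂v = 0, ∂y/∂u = 0, ∂y/∂v = 1/b
g'_{uu} = (1/a)(1/a) + (0)(0) = 1/a^2
g'_{uv} = (1/a)(0) + (0)(1/b) = 0
g'_{vv} = (0)(0) + (1/b)(1/b) = 1/b^2
g'_{ij} = diag(1/a^2, 1/b^2)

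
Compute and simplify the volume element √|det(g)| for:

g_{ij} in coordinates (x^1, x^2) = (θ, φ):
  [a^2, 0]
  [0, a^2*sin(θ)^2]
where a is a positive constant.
det(g) = a^4*sin(θ)^2
√|det(g)| = a^2*sin(θ) (taking 0 < θ < π so that |sin(θ)| = sin(θ))
Volume element: dV = a^2*sin(θ) dθ dφ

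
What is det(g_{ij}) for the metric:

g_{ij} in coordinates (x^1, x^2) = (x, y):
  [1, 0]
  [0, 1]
For a 2×2 metric: det(g) = g_{11}·g_{22} - g_{12}·g_{21}
= (1)·(1) - (0)·(0)
= 1 - 0
det(g) = 1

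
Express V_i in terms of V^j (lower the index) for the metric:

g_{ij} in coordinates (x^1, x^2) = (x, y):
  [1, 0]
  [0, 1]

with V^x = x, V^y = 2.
V_i = g_{ij} V^j:
V_x = (1)(x) + (0)(2) = x
V_y = (0)(x) + (1)(2) = 2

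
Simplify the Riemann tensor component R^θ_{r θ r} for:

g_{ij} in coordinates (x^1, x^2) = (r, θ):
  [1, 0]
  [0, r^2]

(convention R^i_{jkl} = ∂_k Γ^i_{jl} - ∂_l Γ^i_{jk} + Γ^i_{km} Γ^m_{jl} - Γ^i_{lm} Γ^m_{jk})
Non-zero Christoffel symbols (Γ^k_{ij} = Γ^k_{ji}):
Γ^r_{θ θ} = -r
Γ^θ_{r θ} = 1/r
R^θ_{r θ r} = ∂_θ Γ^θ_{r r} - ∂_r Γ^θ_{r θ} + Γ^θ_{θ m} Γ^m_{r r} - Γ^θ_{r m} Γ^m_{r θ}
  = (0) - (-1/r^2) + (0) - (1/r^2) = 0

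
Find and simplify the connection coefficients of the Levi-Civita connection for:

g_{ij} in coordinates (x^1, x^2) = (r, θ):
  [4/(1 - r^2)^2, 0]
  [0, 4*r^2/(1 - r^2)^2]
Using Γ^k_{ij} = (1/2) g^{km} (∂_i g_{mj} + ∂_j g_{mi} - ∂_m g_{ij}); the metric is diagonal, so only the m = k term contributes.
Non-zero symbols (using the symmetry Γ^k_{ij} = Γ^k_{ji}):
Γ^r_{r r} = (1/2) g^{rr} (∂_r g_{rr} + ∂_r g_{rr} - ∂_r g_{rr}) = (1/2)((1 - r^2)^2/4)((16*r/(1 - r^2)^3) + (16*r/(1 - r^2)^3) - (16*r/(1 - r^2)^3)) = 2*r/(1 - r^2)
Γ^r_{θ θ} = (1/2) g^{rr} (∂_θ g_{rθ} + ∂_θ g_{rθ} - ∂_r g_{θθ}) = (1/2)((1 - r^2)^2/4)((0) + (0) - (-8*(r^3 + r)/(r^2 - 1)^3)) = (r^3 + r)/(r^2 - 1)
Γ^θ_{r θ} = (1/2) g^{θθ} (∂_r g_{θθ} + ∂_θ g_{θr} - ∂_θ g_{rθ}) = (1/2)((1 - r^2)^2/(4*r^2))((-8*(r^3 + r)/(r^2 - 1)^3) + (0) - (0)) = (-r^2 - 1)/(r^3 - r)
All other Christoffel symbols are zero.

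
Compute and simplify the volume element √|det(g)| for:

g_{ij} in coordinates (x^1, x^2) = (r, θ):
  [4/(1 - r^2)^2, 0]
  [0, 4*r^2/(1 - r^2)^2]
det(g) = 16*r^2/(1 - r^2)^4
√|det(g)| = 4*r/(r^2 - 1)^2
Volume element: dV = 4*r/(r^2 - 1)^2 dr dθ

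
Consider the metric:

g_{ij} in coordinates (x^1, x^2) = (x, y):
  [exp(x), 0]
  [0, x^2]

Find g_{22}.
With x^1 = x, x^2 = y, g_{22} = g_{yy} is the row-2, column-2 entry of the matrix.
g_{22} = x^2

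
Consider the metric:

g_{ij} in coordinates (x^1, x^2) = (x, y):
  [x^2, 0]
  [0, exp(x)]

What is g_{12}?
With x^1 = x, x^2 = y, g_{12} = g_{xy} is the row-1, column-2 entry of the matrix.
g_{12} = 0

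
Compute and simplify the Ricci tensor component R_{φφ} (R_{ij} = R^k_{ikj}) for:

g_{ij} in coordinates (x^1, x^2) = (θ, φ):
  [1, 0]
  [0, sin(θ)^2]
Non-zero Christoffel symbols (Γ^k_{ij} = Γ^k_{ji}):
Γ^θ_{φ φ} = -sin(2*θ)/2
Γ^φ_{θ φ} = 1/tan(θ)
R^θ_{φ θ φ} = ∂_θ Γ^θ_{φ φ} - ∂_φ Γ^θ_{φ θ} + Γ^θ_{θ m} Γ^m_{φ φ} - Γ^θ_{φ m} Γ^m_{φ θ}
  = (-cos(2*θ)) - (0) + (0) - (-cos(θ)^2) = sin(θ)^2
R^φ_{φ φ φ} = 0 (a repeated index in an antisymmetric pair)
R_{φφ} = R^θ_{φ θ φ} + R^φ_{φ φ φ} = (sin(θ)^2) + (0) = sin(θ)^2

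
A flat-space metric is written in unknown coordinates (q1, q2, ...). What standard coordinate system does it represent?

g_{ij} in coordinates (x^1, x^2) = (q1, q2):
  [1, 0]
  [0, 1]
All components are constant and the metric is the identity, i.e. orthonormal rectilinear coordinates.
Cartesian (2D) coordinates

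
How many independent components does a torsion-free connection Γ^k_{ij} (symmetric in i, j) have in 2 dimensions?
Γ^k_{ij} has n choices for the upper index and n(n+1)/2 independent symmetric lower index pairs.
Total = 2 × 2×3/2 = 2 × 3 = 6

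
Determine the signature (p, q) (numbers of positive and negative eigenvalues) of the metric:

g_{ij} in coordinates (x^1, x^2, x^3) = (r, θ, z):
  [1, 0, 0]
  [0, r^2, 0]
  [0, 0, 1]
The metric is diagonal, so its eigenvalues are the diagonal entries: 1, r^2, 1 (at a generic point, where coordinate-dependent entries are positive).
3 positive, 0 negative.
(3, 0) - Riemannian (positive definite)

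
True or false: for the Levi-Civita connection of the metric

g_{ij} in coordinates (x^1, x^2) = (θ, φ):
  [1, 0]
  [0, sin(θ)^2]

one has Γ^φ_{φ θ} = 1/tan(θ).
Γ^φ_{φ θ} = (1/2) g^{φφ} (∂_φ g_{φθ} + ∂_θ g_{φφ} - ∂_φ g_{φθ}) = (1/2)(1/sin(θ)^2)((0) + (sin(2*θ)) - (0)) = 1/tan(θ)
This equals the proposed value 1/tan(θ).
True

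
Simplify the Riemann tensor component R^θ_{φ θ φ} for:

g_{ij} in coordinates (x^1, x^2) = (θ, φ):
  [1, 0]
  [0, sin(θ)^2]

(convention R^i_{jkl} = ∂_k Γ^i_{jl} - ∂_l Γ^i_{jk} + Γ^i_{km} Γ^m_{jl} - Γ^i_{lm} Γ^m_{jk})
Non-zero Christoffel symbols (Γ^k_{ij} = Γ^k_{ji}):
Γ^θ_{φ φ} = -sin(2*θ)/2
Γ^φ_{θ φ} = 1/tan(θ)
R^θ_{φ θ φ} = ∂_θ Γ^θ_{φ φ} - ∂_φ Γ^θ_{φ θ} + Γ^θ_{θ m} Γ^m_{φ φ} - Γ^θ_{φ m} Γ^m_{φ θ}
  = (-cos(2*θ)) - (0) + (0) - (-cos(θ)^2) = sin(θ)^2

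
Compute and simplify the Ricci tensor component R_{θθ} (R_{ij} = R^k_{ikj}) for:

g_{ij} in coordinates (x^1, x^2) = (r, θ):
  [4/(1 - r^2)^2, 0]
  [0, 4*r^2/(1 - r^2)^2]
Non-zero Christoffel symbols (Γ^k_{ij} = Γ^k_{ji}):
Γ^r_{r r} = 2*r/(1 - r^2)
Γ^r_{θ θ} = (r^3 + r)/(r^2 - 1)
Γ^θ_{r θ} = (-r^2 - 1)/(r^3 - r)
R^r_{θ r θ} = ∂_r Γ^r_{θ θ} - ∂_θ Γ^r_{θ r} + Γ^r_{r m} Γ^m_{θ θ} - Γ^r_{θ m} Γ^m_{θ r}
  = ((r^4 - 4*r^2 - 1)/(r^2 - 1)^2) - (0) + (-2*r^2*(r^2 + 1)/(r^2 - 1)^2) - (-(r^2 + 1)^2/(r^2 - 1)^2) = -4*r^2/(r^2 - 1)^2
R^θ_{θ θ θ} = 0 (a repeated index in an antisymmetric pair)
R_{θθ} = R^r_{θ r θ} + R^θ_{θ θ θ} = (-4*r^2/(r^2 - 1)^2) + (0) = -4*r^2/(r^2 - 1)^2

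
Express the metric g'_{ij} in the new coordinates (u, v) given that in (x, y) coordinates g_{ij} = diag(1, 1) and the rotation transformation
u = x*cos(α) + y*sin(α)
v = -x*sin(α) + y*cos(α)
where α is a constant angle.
Invert the transformation: x = u*cos(α) - v*sin(α), y = u*sin(α) + v*cos(α)
g'_{ij} = (∂x^k/∂x'^i)(∂x^l/∂x'^j) g_{kl}; with g_{kl} = δ_{kl} this is Σ_k (∂x^k/∂x'^i)(∂x^k/∂x'^j).
Jacobian: ∂x/∂u = cos(α), ∂x/∂v = -sin(α), ∂y/∂u = sin(α), ∂y/∂v = cos(α)
g'_{uu} = (cos(α))(cos(α)) + (sin(α))(sin(α)) = 1
g'_{uv} = (cos(α))(-sin(α)) + (sin(α))(cos(α)) = 0
g'_{vv} = (-sin(α))(-sin(α)) + (cos(α))(cos(α)) = 1
g'_{ij} = diag(1, 1)
The Euclidean metric is invariant under rotations.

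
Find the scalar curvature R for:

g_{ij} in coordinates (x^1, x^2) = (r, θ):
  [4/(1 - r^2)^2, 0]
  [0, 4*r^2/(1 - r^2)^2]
Non-zero Christoffel symbols (Γ^k_{ij} = Γ^k_{ji}):
Γ^r_{r r} = 2*r/(1 - r^2)
Γ^r_{θ θ} = (r^3 + r)/(r^2 - 1)
Γ^θ_{r θ} = (-r^2 - 1)/(r^3 - r)
Ricci tensor (R_{ij} = R^k_{ikj}): R_{rr} = -4/(r^2 - 1)^2, R_{rθ} = 0, R_{θθ} = -4*r^2/(r^2 - 1)^2
Inverse metric: g^{rr} = (1 - r^2)^2/4, g^{θθ} = (1 - r^2)^2/(4*r^2)
R = g^{ij} R_{ij} = ((1 - r^2)^2/4)(-4/(r^2 - 1)^2) + ((1 - r^2)^2/(4*r^2))(-4*r^2/(r^2 - 1)^2) = -2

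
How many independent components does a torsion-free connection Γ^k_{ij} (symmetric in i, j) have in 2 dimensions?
Γ^k_{ij} has n choices for the upper index and n(n+1)/2 independent symmetric lower index pairs.
Total = 2 × 2×3/2 = 2 × 3 = 6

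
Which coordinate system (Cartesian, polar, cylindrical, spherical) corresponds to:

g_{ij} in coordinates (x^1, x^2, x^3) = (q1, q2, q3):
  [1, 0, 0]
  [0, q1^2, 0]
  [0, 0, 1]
The line element ds^2 = dq1^2 + q1^2 dq2^2 + dq3^2 is dr^2 + r^2 dθ^2 + dz^2 with q1 = r, q2 = θ, q3 = z.
cylindrical coordinates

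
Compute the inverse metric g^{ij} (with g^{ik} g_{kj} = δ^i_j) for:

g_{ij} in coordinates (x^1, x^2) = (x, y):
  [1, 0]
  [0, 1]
The metric is diagonal, so g^{ij} is diagonal with entries 1/g_{ii}: diag(1, 1).
g^{ij}:
  [1, 0]
  [0, 1]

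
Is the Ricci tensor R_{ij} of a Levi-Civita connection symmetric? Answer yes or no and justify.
R_{ij} = R^k_{ikj}; the pair symmetry R_{kilj} = R_{ljki} gives R_{ij} = R_{ji}.
Yes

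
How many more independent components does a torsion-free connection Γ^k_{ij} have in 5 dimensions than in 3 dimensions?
Independent components in n dimensions: n × n(n+1)/2 = n^2(n+1)/2.
5D: 5 × 15 = 75
3D: 3 × 6 = 18
Difference = 75 - 18 = 57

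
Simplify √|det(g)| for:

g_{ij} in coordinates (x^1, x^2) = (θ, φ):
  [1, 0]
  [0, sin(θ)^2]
det(g) = sin(θ)^2
√|det(g)| = sin(θ) (taking 0 < θ < π so that |sin(θ)| = sin(θ))
Volume element: dV = sin(θ) dθ dφ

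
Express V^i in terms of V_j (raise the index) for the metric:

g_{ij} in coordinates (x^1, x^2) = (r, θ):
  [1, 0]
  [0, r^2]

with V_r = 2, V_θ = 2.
Inverse metric (diagonal): g^{rr} = 1, g^{θθ} = 1/r^2
V^i = g^{ij} V_j:
V^r = (1)(2) + (0)(2) = 2
V^θ = (0)(2) + (1/r^2)(2) = 2/r^2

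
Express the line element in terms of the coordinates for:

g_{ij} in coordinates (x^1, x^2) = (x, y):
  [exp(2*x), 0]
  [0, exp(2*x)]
ds^2 = g_{ij} dx^i dx^j; only the non-zero components contribute.
ds^2 = exp(2*x) dx^2 + exp(2*x) dy^2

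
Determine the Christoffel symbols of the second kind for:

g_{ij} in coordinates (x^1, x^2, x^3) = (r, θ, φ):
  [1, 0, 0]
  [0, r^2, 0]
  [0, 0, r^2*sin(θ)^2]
Using Γ^k_{ij} = (1/2) g^{km} (∂_i g_{mj} + ∂_j g_{mi} - ∂_m g_{ij}); the metric is diagonal, so only the m = k term contributes.
Non-zero symbols (using the symmetry Γ^k_{ij} = Γ^k_{ji}):
Γ^r_{θ θ} = (1/2) g^{rr} (∂_θ g_{rθ} + ∂_θ g_{rθ} - ∂_r g_{θθ}) = (1/2)(1)((0) + (0) - (2*r)) = -r
Γ^r_{φ φ} = (1/2) g^{rr} (∂_φ g_{rφ} + ∂_φ g_{rφ} - ∂_r g_{φφ}) = (1/2)(1)((0) + (0) - (2*r*sin(θ)^2)) = -r*sin(θ)^2
Γ^θ_{r θ} = (1/2) g^{θθ} (∂_r g_{θθ} + ∂_θ g_{θr} - ∂_θ g_{rθ}) = (1/2)(1/r^2)((2*r) + (0) - (0)) = 1/r
Γ^θ_{φ φ} = (1/2) g^{θθ} (∂_φ g_{θφ} + ∂_φ g_{θφ} - ∂_θ g_{φφ}) = (1/2)(1/r^2)((0) + (0) - (r^2*sin(2*θ))) = -sin(2*θ)/2
Γ^φ_{r φ} = (1/2) g^{φφ} (∂_r g_{φφ} + ∂_φ g_{φr} - ∂_φ g_{rφ}) = (1/2)(1/(r^2*sin(θ)^2))((2*r*sin(θ)^2) + (0) - (0)) = 1/r
Γ^φ_{θ φ} = (1/2) g^{φφ} (∂_θ g_{φφ} + ∂_φ g_{φθ} - ∂_φ g_{θφ}) = (1/2)(1/(r^2*sin(θ)^2))((r^2*sin(2*θ)) + (0) - (0)) = 1/tan(θ)
All other Christoffel symbols are zero.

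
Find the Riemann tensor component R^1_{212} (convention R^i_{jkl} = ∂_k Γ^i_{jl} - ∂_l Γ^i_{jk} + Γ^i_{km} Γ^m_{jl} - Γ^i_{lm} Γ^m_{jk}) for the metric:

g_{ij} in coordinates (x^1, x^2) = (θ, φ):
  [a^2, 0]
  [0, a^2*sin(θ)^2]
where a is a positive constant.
Non-zero Christoffel symbols (Γ^k_{ij} = Γ^k_{ji}):
Γ^θ_{φ φ} = -sin(2*θ)/2
Γ^φ_{θ φ} = 1/tan(θ)
R^θ_{φ θ φ} = ∂_θ Γ^θ_{φ φ} - ∂_φ Γ^θ_{φ θ} + Γ^θ_{θ m} Γ^m_{φ φ} - Γ^θ_{φ m} Γ^m_{φ θ}
  = (-cos(2*θ)) - (0) + (0) - (-cos(θ)^2) = sin(θ)^2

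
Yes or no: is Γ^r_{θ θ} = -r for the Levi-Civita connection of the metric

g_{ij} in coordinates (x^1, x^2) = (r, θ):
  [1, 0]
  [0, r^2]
Γ^r_{θ θ} = (1/2) g^{rr} (∂_θ g_{rθ} + ∂_θ g_{rθ} - ∂_r g_{θθ}) = (1/2)(1)((0) + (0) - (2*r)) = -r
This equals the proposed value -r.
Yes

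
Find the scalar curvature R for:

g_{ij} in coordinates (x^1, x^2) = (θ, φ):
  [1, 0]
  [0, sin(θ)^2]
Non-zero Christoffel symbols (Γ^k_{ij} = Γ^k_{ji}):
Γ^θ_{φ φ} = -sin(2*θ)/2
Γ^φ_{θ φ} = 1/tan(θ)
Ricci tensor (R_{ij} = R^k_{ikj}): R_{θθ} = 1, R_{θφ} = 0, R_{φφ} = sin(θ)^2
Inverse metric: g^{θθ} = 1, g^{φφ} = 1/sin(θ)^2
R = g^{ij} R_{ij} = (1)(1) + (1/sin(θ)^2)(sin(θ)^2) = 2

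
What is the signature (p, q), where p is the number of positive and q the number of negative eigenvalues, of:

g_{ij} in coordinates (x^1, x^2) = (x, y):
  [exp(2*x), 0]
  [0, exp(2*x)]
The metric is diagonal, so its eigenvalues are the diagonal entries: exp(2*x), exp(2*x) (at a generic point, where coordinate-dependent entries are positive).
2 positive, 0 negative.
(2, 0) - Riemannian (positive definite)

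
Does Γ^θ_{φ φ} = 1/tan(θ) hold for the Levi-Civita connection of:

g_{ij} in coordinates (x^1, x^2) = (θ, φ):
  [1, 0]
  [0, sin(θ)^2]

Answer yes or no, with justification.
Γ^θ_{φ φ} = (1/2) g^{θθ} (∂_φ g_{θφ} + ∂_φ g_{θφ} - ∂_θ g_{φφ}) = (1/2)(1)((0) + (0) - (sin(2*θ))) = -sin(2*θ)/2
This differs from the proposed value 1/tan(θ).
No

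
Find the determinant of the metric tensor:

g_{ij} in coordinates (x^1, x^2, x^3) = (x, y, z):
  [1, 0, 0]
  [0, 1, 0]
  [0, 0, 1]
Diagonal metric: det(g) = g_{11}·g_{22}·g_{33}
= (1)·(1)·(1)
det(g) = 1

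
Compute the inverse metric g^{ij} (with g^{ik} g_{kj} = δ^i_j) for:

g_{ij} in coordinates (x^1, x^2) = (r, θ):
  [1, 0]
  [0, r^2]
The metric is diagonal, so g^{ij} is diagonal with entries 1/g_{ii}: diag(1, 1/(r^2)).
g^{ij}:
  [1, 0]
  [0, 1/r^2]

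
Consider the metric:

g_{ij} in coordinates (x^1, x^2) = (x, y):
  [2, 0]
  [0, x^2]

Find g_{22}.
With x^1 = x, x^2 = y, g_{22} = g_{yy} is the row-2, column-2 entry of the matrix.
g_{22} = x^2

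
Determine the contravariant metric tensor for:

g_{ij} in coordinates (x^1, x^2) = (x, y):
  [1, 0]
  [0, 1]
The metric is diagonal, so g^{ij} is diagonal with entries 1/g_{ii}: diag(1, 1).
g^{ij}:
  [1, 0]
  [0, 1]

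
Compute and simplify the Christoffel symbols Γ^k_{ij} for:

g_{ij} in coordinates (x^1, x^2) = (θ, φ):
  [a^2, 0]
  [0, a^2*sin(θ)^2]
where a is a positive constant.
Using Γ^k_{ij} = (1/2) g^{km} (∂_i g_{mj} + ∂_j g_{mi} - ∂_m g_{ij}); the metric is diagonal, so only the m = k term contributes.
Non-zero symbols (using the symmetry Γ^k_{ij} = Γ^k_{ji}):
Γ^θ_{φ φ} = (1/2) g^{θθ} (∂_φ g_{θφ} + ∂_φ g_{θφ} - ∂_θ g_{φφ}) = (1/2)(1/a^2)((0) + (0) - (a^2*sin(2*θ))) = -sin(2*θ)/2
Γ^φ_{θ φ} = (1/2) g^{φφ} (∂_θ g_{φφ} + ∂_φ g_{φθ} - ∂_φ g_{θφ}) = (1/2)(1/(a^2*sin(θ)^2))((a^2*sin(2*θ)) + (0) - (0)) = 1/tan(θ)
All other Christoffel symbols are zero.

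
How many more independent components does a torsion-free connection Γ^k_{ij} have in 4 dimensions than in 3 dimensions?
Independent components in n dimensions: n × n(n+1)/2 = n^2(n+1)/2.
4D: 4 × 10 = 40
3D: 3 × 6 = 18
Difference = 40 - 18 = 22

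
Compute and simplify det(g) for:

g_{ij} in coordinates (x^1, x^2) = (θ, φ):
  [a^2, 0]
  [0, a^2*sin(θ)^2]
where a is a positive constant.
For a 2×2 metric: det(g) = g_{11}·g_{22} - g_{12}·g_{21}
= (a^2)·(a^2*sin(θ)^2) - (0)·(0)
= a^4*sin(θ)^2 - 0
det(g) = a^4*sin(θ)^2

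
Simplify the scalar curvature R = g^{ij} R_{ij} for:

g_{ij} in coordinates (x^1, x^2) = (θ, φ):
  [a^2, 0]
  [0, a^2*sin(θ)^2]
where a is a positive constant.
Non-zero Christoffel symbols (Γ^k_{ij} = Γ^k_{ji}):
Γ^θ_{φ φ} = -sin(2*θ)/2
Γ^φ_{θ φ} = 1/tan(θ)
Ricci tensor (R_{ij} = R^k_{ikj}): R_{θθ} = 1, R_{θφ} = 0, R_{φφ} = sin(θ)^2
Inverse metric: g^{θθ} = 1/a^2, g^{φφ} = 1/(a^2*sin(θ)^2)
R = g^{ij} R_{ij} = (1/a^2)(1) + (1/(a^2*sin(θ)^2))(sin(θ)^2) = 2/a^2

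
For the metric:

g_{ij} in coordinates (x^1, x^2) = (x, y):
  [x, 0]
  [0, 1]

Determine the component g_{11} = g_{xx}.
With x^1 = x, x^2 = y, g_{11} = g_{xx} is the row-1, column-1 entry of the matrix.
g_{11} = x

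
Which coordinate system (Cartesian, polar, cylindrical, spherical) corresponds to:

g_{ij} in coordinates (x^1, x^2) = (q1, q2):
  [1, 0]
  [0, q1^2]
The line element ds^2 = dq1^2 + q1^2 dq2^2 is dr^2 + r^2 dθ^2 with q1 = r, q2 = θ.
polar coordinates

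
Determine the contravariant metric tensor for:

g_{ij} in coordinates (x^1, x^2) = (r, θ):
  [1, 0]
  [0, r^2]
The metric is diagonal, so g^{ij} is diagonal with entries 1/g_{ii}: diag(1, 1/(r^2)).
g^{ij}:
  [1, 0]
  [0, 1/r^2]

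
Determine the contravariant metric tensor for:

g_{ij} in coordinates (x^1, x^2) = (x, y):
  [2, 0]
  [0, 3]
The metric is diagonal, so g^{ij} is diagonal with entries 1/g_{ii}: diag(1/2, 1/3).
g^{ij}:
  [1/2, 0]
  [0, 1/3]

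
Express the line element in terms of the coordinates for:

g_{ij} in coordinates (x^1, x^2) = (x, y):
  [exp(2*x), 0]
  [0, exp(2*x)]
ds^2 = g_{ij} dx^i dx^j; only the non-zero components contribute.
ds^2 = exp(2*x) dx^2 + exp(2*x) dy^2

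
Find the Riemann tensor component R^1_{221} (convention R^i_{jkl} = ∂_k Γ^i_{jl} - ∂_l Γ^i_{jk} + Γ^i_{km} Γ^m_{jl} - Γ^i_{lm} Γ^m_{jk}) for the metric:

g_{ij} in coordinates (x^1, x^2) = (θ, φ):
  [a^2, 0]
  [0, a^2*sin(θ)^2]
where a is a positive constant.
Non-zero Christoffel symbols (Γ^k_{ij} = Γ^k_{ji}):
Γ^θ_{φ φ} = -sin(2*θ)/2
Γ^φ_{θ φ} = 1/tan(θ)
R^θ_{φ φ θ} = ∂_φ Γ^θ_{φ θ} - ∂_θ Γ^θ_{φ φ} + Γ^θ_{φ m} Γ^m_{φ θ} - Γ^θ_{θ m} Γ^m_{φ φ}
  = (0) - (-cos(2*θ)) + (-cos(θ)^2) - (0) = -sin(θ)^2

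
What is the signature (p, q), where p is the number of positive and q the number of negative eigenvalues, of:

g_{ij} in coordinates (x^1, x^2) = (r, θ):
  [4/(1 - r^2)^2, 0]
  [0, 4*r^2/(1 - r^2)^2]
The metric is diagonal, so its eigenvalues are the diagonal entries: 4/(1 - r^2)^2, 4*r^2/(1 - r^2)^2 (at a generic point, where coordinate-dependent entries are positive).
2 positive, 0 negative.
(2, 0) - Riemannian (positive definite)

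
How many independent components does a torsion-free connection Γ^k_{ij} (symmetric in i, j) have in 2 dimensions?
Γ^k_{ij} has n choices for the upper index and n(n+1)/2 independent symmetric lower index pairs.
Total = 2 × 2×3/2 = 2 × 3 = 6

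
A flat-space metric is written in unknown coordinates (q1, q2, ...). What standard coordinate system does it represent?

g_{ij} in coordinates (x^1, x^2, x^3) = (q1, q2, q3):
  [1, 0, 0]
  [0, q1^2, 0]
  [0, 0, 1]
The line element ds^2 = dq1^2 + q1^2 dq2^2 + dq3^2 is dr^2 + r^2 dθ^2 + dz^2 with q1 = r, q2 = θ, q3 = z.
cylindrical coordinates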